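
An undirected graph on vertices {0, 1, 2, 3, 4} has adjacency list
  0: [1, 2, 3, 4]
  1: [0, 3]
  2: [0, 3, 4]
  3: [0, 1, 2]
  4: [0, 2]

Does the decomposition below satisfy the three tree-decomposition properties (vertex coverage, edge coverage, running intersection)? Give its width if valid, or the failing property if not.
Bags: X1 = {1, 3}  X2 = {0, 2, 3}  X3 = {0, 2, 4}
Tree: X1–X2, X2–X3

No — edge (0,1) lies in no bag.

A tree decomposition must satisfy three properties: every vertex lies in some bag; for every edge, both endpoints lie together in some bag; and for every vertex, the bags containing it form a connected subtree. Here edge (0,1) lies in no bag, so the decomposition is invalid.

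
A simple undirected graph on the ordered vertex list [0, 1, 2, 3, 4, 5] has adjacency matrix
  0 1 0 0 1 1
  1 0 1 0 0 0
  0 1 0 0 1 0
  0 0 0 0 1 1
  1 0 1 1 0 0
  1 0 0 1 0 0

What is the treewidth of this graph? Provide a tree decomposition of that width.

Treewidth 2.
One such decomposition:
Bags: B1 = {0, 1, 2}  B2 = {0, 2, 4}  B3 = {0, 4, 5}  B4 = {3, 4, 5}
Tree: B1–B2, B2–B3, B3–B4

Each bag holds 3 vertices, so the decomposition has width 2, which upper-bounds the treewidth. For the lower bound, G contains the cycle 1–2–4–0–1, so G is not a forest; only forests have treewidth ≤ 1, hence tw(G) ≥ 2. Combining the bounds, tw(G) = 2.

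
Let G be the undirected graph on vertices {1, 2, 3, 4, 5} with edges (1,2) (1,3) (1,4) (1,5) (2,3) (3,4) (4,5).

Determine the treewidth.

2

A width-2 tree decomposition is:
Bags: B1 = {1, 2, 3}  B2 = {1, 3, 4}  B3 = {1, 4, 5}
Tree: B1–B2, B2–B3
Every bag has size at most 3, so the width is 3 − 1 = 2 and tw(G) ≤ 2. Conversely, {1, 2, 3} is a clique of size 3, and the vertices of any clique must share a bag in every tree decomposition; so some bag has ≥ 3 vertices and tw(G) ≥ 2. Therefore the treewidth is 2.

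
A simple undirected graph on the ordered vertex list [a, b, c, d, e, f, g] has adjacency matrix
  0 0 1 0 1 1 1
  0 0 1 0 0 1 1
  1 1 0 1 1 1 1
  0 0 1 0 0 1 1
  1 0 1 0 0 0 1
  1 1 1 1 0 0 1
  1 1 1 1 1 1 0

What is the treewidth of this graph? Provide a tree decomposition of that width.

Treewidth 3.
One optimal decomposition is:
Bags: B1 = {b, c, f, g}  B2 = {a, c, f, g}  B3 = {c, d, f, g}  B4 = {a, c, e, g}
Tree: B1–B2, B2–B3, B2–B4

The largest bag has 4 vertices, giving width 3; this decomposition certifies tw(G) ≤ 3. For the lower bound, the 4 vertices {a, c, e, g} are pairwise adjacent, and any tree decomposition puts a clique entirely inside one bag — forcing width ≥ 3. The upper and lower bounds meet at 3, so that is the treewidth.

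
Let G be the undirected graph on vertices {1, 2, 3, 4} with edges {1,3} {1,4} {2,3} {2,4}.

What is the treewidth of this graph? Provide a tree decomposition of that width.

Every bag has size at most 3, so the width is 3 − 1 = 2 and tw(G) ≤ 2. For the lower bound, G contains the cycle 4–1–3–2–4, so G is not a forest; only forests have treewidth ≤ 1, hence tw(G) ≥ 2. Combining the bounds, tw(G) = 2.

Treewidth 2.
One such decomposition:
Bags: B1 = {1, 3, 4}  B2 = {2, 3, 4}
Tree: B1–B2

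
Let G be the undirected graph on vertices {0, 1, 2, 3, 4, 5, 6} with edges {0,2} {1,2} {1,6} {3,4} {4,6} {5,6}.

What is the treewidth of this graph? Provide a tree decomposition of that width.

Treewidth 1.
One optimal decomposition is:
Bags: B1 = {1, 6}  B2 = {4, 6}  B3 = {3, 4}  B4 = {1, 2}  B5 = {5, 6}  B6 = {0, 2}
Tree: B1–B2, B2–B3, B1–B4, B2–B5, B4–B6

Every bag has size at most 2, so the width is 2 − 1 = 1 and tw(G) ≤ 1. G has an edge, so its treewidth is at least 1. Therefore the treewidth is 1.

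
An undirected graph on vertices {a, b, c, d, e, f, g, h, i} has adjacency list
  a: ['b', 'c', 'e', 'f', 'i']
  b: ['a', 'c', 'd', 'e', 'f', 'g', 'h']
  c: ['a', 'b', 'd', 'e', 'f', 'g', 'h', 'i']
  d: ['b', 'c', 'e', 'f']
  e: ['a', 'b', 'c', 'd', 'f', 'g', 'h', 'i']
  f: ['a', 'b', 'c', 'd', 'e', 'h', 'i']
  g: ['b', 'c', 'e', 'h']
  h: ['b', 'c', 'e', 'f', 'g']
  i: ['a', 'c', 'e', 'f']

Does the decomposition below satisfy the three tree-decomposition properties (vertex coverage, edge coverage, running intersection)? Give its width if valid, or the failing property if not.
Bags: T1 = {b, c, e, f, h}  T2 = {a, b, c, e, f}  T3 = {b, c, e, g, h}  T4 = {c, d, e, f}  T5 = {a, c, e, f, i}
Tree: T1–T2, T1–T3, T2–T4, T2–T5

A tree decomposition must satisfy three properties: every vertex lies in some bag; for every edge, both endpoints lie together in some bag; and for every vertex, the bags containing it form a connected subtree. Here edge (b,d) lies in no bag, so the decomposition is invalid.

No — edge (b,d) lies in no bag.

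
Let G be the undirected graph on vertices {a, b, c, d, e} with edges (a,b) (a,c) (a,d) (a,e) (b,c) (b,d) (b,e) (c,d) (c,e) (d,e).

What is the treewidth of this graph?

A width-4 tree decomposition is:
Bags: B1 = {a, b, c, d, e}
Tree: (single bag)
With just one bag of size 5, the width is 5 − 1 = 4, so tw(G) ≤ 4. On the other hand G contains the 5-clique {a, b, c, d, e}. A clique must lie in a single bag of any decomposition, so no decomposition can have width below 4. The upper and lower bounds meet at 4, so that is the treewidth.

4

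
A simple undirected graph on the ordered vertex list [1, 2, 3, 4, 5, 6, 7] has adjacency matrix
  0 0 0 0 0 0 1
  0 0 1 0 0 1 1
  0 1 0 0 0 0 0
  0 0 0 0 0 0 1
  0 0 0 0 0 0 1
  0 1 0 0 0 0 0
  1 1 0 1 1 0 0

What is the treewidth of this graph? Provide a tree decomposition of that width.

Treewidth 1.
One optimal decomposition is:
Bags: B1 = {2, 7}  B2 = {2, 3}  B3 = {4, 7}  B4 = {1, 7}  B5 = {5, 7}  B6 = {2, 6}
Tree: B1–B2, B1–B3, B1–B4, B4–B5, B2–B6

Each bag holds 2 vertices, so the decomposition has width 1, which upper-bounds the treewidth. G has an edge, so its treewidth is at least 1. Hence tw(G) = 1 exactly.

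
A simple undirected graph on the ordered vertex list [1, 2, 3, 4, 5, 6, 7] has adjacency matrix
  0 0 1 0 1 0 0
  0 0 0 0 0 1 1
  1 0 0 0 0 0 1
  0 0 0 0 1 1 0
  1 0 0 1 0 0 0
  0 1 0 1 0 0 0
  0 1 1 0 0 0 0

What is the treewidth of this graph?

A width-2 tree decomposition is:
Bags: B1 = {1, 3, 5}  B2 = {3, 5, 7}  B3 = {2, 5, 7}  B4 = {2, 5, 6}  B5 = {4, 5, 6}
Tree: B1–B2, B2–B3, B3–B4, B4–B5
The largest bag has 3 vertices, giving width 2; this decomposition certifies tw(G) ≤ 2. Since 5–1–3–7–2–6–4–5 is a cycle in G, G is not acyclic. Forests are exactly the graphs of treewidth ≤ 1, so tw(G) ≥ 2. Combining the bounds, tw(G) = 2.

2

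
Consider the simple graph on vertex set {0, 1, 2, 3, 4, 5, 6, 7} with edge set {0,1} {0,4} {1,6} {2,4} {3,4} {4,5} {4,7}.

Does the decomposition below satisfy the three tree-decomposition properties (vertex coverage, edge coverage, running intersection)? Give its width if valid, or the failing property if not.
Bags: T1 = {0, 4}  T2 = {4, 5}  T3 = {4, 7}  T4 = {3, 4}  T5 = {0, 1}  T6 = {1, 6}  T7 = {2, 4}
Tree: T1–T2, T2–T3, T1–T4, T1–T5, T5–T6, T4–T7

Yes; width 1.

Checking the three conditions: (i) the bags cover all of {0, 1, 2, 3, 4, 5, 6, 7}; (ii) for each edge, some bag contains both endpoints; (iii) the bags containing any fixed vertex form a subtree. All hold, so the decomposition is valid with width 2 − 1 = 1.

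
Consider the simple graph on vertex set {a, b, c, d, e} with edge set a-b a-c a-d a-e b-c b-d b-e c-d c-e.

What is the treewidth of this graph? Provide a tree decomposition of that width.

Treewidth 3.
One such decomposition:
Bags: B1 = {a, b, c, d}  B2 = {a, b, c, e}
Tree: B1–B2

Every bag has size at most 4, so the width is 4 − 1 = 3 and tw(G) ≤ 3. For the lower bound, the 4 vertices {a, b, c, d} are pairwise adjacent, and any tree decomposition puts a clique entirely inside one bag — forcing width ≥ 3. Combining the bounds, tw(G) = 3.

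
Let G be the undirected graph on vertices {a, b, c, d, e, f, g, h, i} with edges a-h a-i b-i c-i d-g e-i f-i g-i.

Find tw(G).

1

A width-1 tree decomposition is:
Bags: B1 = {b, i}  B2 = {c, i}  B3 = {e, i}  B4 = {a, i}  B5 = {f, i}  B6 = {a, h}  B7 = {g, i}  B8 = {d, g}
Tree: B1–B2, B1–B3, B3–B4, B2–B5, B4–B6, B3–B7, B7–B8
The largest bag has 2 vertices, giving width 1; this decomposition certifies tw(G) ≤ 1. Any graph with an edge has treewidth ≥ 1, and G has the edge b–i. Combining the bounds, tw(G) = 1.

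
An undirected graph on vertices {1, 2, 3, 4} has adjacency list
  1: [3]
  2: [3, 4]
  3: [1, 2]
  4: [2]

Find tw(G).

1

A width-1 tree decomposition is:
Bags: B1 = {2, 3}  B2 = {2, 4}  B3 = {1, 3}
Tree: B1–B2, B1–B3
Each bag holds 2 vertices, so the decomposition has width 1, which upper-bounds the treewidth. Any graph with an edge has treewidth ≥ 1, and G has the edge 3–2. The upper and lower bounds meet at 1, so that is the treewidth.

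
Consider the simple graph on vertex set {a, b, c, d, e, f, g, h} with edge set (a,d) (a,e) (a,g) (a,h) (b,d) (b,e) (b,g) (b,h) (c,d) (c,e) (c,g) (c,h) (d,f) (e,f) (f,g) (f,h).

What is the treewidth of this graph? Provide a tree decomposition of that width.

Every bag has size at most 5, so the width is 5 − 1 = 4 and tw(G) ≤ 4. For the lower bound: the 5 vertex sets {c,d}, {a,g}, {b,e}, {f}, {h} are disjoint, each induces a connected subgraph, and every pair is joined by at least one edge of G. Contracting each set to a single vertex therefore yields K_{5} as a minor, and since treewidth is minor-monotone, tw(G) ≥ tw(K_{5}) = 4. Hence tw(G) = 4 exactly.

Treewidth 4.
Bags: B1 = {a, b, c, d, f}  B2 = {a, b, c, f, g}  B3 = {a, b, c, e, f}  B4 = {a, b, c, f, h}
Tree: B1–B2, B2–B3, B3–B4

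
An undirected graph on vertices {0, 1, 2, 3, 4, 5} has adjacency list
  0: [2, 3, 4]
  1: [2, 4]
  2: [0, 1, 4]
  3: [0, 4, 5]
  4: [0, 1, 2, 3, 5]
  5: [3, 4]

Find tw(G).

A width-2 tree decomposition is:
Bags: B1 = {3, 4, 5}  B2 = {0, 3, 4}  B3 = {0, 2, 4}  B4 = {1, 2, 4}
Tree: B1–B2, B2–B3, B3–B4
The largest bag has 3 vertices, giving width 2; this decomposition certifies tw(G) ≤ 2. Conversely, {0, 2, 4} is a clique of size 3, and the vertices of any clique must share a bag in every tree decomposition; so some bag has ≥ 3 vertices and tw(G) ≥ 2. The upper and lower bounds meet at 2, so that is the treewidth.

2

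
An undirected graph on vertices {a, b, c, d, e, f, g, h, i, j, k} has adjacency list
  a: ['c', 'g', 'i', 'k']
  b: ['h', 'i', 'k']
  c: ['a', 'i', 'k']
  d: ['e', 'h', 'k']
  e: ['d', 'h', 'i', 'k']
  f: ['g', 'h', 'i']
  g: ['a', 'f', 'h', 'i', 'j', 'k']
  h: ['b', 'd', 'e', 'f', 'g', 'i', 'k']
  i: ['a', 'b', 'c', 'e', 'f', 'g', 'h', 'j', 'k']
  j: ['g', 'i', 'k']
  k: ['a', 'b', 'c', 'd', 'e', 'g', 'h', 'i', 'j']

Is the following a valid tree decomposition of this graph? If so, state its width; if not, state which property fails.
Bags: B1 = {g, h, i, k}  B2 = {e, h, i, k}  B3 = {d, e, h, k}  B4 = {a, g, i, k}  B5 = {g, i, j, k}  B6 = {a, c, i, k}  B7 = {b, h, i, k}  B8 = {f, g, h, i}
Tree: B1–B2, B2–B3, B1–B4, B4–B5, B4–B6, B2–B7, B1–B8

Every vertex of G appears in some bag (union = {a, b, c, d, e, f, g, h, i, j, k}); every edge is covered by a bag; and for each vertex v the set of bags containing v is connected in the bag tree. The decomposition is therefore valid. The largest bag has 4 vertices, so the width is 3.

Yes; width 3.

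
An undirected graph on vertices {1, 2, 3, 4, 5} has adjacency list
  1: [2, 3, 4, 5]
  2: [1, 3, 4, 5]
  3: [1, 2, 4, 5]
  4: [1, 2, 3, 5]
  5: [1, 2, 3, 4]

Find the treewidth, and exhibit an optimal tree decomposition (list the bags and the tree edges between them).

Treewidth 4.
One such decomposition:
Bags: B1 = {1, 2, 3, 4, 5}
Tree: (single bag)

A single bag containing all 5 vertices is trivially a valid decomposition of width 4. For the lower bound, the 5 vertices {1, 2, 3, 4, 5} are pairwise adjacent, and any tree decomposition puts a clique entirely inside one bag — forcing width ≥ 4. Combining the bounds, tw(G) = 4.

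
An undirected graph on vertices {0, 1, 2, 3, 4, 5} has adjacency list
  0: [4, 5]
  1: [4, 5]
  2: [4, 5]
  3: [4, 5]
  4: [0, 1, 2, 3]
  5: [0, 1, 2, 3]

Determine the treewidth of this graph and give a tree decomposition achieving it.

Treewidth 2.
One such decomposition:
Bags: B1 = {0, 4, 5}  B2 = {1, 4, 5}  B3 = {2, 4, 5}  B4 = {3, 4, 5}
Tree: B1–B2, B2–B3, B3–B4

Each bag holds 3 vertices, so the decomposition has width 2, which upper-bounds the treewidth. The edges 0–5–1–4–0 form a cycle, so G is not a tree and its treewidth is at least 2. Hence tw(G) = 2 exactly.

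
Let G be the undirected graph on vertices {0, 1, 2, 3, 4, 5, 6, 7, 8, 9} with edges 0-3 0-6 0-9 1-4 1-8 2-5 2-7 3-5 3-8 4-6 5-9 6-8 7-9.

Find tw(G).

A width-2 tree decomposition is:
Bags: B1 = {2, 5, 7}  B2 = {5, 7, 9}  B3 = {3, 5, 9}  B4 = {0, 3, 9}  B5 = {0, 3, 8}  B6 = {0, 6, 8}  B7 = {1, 6, 8}  B8 = {1, 4, 6}
Tree: B1–B2, B2–B3, B3–B4, B4–B5, B5–B6, B6–B7, B7–B8
Each bag holds 3 vertices, so the decomposition has width 2, which upper-bounds the treewidth. For the lower bound, G contains the cycle 2–7–9–5–2, so G is not a forest; only forests have treewidth ≤ 1, hence tw(G) ≥ 2. Hence tw(G) = 2 exactly.

2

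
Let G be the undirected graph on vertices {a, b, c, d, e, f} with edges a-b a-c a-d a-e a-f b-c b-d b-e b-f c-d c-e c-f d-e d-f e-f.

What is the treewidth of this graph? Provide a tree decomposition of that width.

Treewidth 5.
One such decomposition:
Bags: B1 = {a, b, c, d, e, f}
Tree: (single bag)

With just one bag of size 6, the width is 6 − 1 = 5, so tw(G) ≤ 5. For the lower bound, the 6 vertices {a, b, c, d, e, f} are pairwise adjacent, and any tree decomposition puts a clique entirely inside one bag — forcing width ≥ 5. Combining the bounds, tw(G) = 5.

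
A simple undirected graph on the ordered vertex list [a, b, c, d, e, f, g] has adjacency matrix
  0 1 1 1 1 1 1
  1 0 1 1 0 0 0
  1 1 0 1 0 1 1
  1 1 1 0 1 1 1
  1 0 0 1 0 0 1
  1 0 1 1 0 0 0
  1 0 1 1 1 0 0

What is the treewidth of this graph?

3

A width-3 tree decomposition is:
Bags: B1 = {a, c, d, f}  B2 = {a, c, d, g}  B3 = {a, d, e, g}  B4 = {a, b, c, d}
Tree: B1–B2, B2–B3, B1–B4
Every bag has size at most 4, so the width is 4 − 1 = 3 and tw(G) ≤ 3. For the lower bound, the 4 vertices {a, d, e, g} are pairwise adjacent, and any tree decomposition puts a clique entirely inside one bag — forcing width ≥ 3. Hence tw(G) = 3 exactly.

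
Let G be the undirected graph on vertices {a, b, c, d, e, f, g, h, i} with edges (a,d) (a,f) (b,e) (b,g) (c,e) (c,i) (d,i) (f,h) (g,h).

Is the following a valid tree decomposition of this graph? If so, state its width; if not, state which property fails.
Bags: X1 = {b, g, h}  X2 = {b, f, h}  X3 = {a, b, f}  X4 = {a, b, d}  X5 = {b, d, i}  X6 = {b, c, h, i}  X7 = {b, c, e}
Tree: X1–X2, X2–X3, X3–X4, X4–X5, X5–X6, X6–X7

No — bags containing vertex h are not connected in the tree.

A tree decomposition must satisfy three properties: every vertex lies in some bag; for every edge, both endpoints lie together in some bag; and for every vertex, the bags containing it form a connected subtree. Here bags containing vertex h are not connected in the tree, so the decomposition is invalid.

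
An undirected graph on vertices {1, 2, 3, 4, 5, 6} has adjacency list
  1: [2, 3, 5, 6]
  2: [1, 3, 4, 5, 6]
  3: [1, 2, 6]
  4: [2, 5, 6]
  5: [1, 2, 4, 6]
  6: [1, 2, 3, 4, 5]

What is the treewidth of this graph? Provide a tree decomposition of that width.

Every bag has size at most 4, so the width is 4 − 1 = 3 and tw(G) ≤ 3. On the other hand G contains the 4-clique {1, 2, 3, 6}. A clique must lie in a single bag of any decomposition, so no decomposition can have width below 3. Combining the bounds, tw(G) = 3.

Treewidth 3.
One optimal decomposition is:
Bags: B1 = {1, 2, 3, 6}  B2 = {1, 2, 5, 6}  B3 = {2, 4, 5, 6}
Tree: B1–B2, B2–B3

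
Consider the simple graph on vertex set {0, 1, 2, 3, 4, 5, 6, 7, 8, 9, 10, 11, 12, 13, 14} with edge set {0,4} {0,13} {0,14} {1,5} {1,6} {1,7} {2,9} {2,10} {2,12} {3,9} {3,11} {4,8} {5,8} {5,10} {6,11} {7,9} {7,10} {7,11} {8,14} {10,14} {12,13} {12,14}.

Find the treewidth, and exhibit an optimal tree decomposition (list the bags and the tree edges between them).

Treewidth 3.
Bags: B1 = {3, 6, 9, 11}  B2 = {6, 7, 9, 11}  B3 = {1, 6, 7, 9}  B4 = {1, 2, 7, 9}  B5 = {1, 2, 7, 10}  B6 = {1, 2, 5, 10}  B7 = {2, 5, 10, 12}  B8 = {5, 10, 12, 14}  B9 = {5, 8, 12, 14}  B10 = {8, 12, 13, 14}  B11 = {0, 8, 13, 14}  B12 = {0, 4, 8, 13}
Tree: B1–B2, B2–B3, B3–B4, B4–B5, B5–B6, B6–B7, B7–B8, B8–B9, B9–B10, B10–B11, B11–B12

Every bag has size at most 4, so the width is 4 − 1 = 3 and tw(G) ≤ 3. For the lower bound: the 4 vertex sets {3,6,11}, {9}, {7}, {1,2,5,10} are disjoint, each induces a connected subgraph, and every pair is joined by at least one edge of G. Contracting each set to a single vertex therefore yields K_{4} as a minor, and since treewidth is minor-monotone, tw(G) ≥ tw(K_{4}) = 3. Therefore the treewidth is 3.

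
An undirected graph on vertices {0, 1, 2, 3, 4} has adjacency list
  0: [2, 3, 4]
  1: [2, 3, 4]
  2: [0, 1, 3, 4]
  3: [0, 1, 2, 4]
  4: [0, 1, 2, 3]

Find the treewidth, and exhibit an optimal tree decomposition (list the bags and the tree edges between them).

Every bag has size at most 4, so the width is 4 − 1 = 3 and tw(G) ≤ 3. For the lower bound, the 4 vertices {0, 2, 3, 4} are pairwise adjacent, and any tree decomposition puts a clique entirely inside one bag — forcing width ≥ 3. Therefore the treewidth is 3.

Treewidth 3.
One such decomposition:
Bags: B1 = {1, 2, 3, 4}  B2 = {0, 2, 3, 4}
Tree: B1–B2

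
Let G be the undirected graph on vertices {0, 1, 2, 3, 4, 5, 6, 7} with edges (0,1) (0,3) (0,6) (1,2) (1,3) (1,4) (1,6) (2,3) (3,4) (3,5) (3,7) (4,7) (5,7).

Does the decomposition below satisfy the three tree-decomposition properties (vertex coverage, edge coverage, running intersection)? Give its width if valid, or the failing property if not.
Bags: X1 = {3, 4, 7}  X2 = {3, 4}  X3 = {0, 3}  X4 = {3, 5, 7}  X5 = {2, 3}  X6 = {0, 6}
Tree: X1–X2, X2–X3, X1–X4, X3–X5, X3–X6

A tree decomposition must satisfy three properties: every vertex lies in some bag; for every edge, both endpoints lie together in some bag; and for every vertex, the bags containing it form a connected subtree. Here vertex 1 appears in no bag, so the decomposition is invalid.

No — vertex 1 appears in no bag.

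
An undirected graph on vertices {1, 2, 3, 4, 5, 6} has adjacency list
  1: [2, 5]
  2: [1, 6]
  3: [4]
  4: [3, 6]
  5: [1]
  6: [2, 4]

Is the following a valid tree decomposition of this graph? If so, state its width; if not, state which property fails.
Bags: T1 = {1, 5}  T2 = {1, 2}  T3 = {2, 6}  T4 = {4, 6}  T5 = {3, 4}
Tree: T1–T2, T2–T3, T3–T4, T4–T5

Checking the three conditions: (i) the bags cover all of {1, 2, 3, 4, 5, 6}; (ii) for each edge, some bag contains both endpoints; (iii) the bags containing any fixed vertex form a subtree. All hold, so the decomposition is valid with width 2 − 1 = 1.

Yes; width 1.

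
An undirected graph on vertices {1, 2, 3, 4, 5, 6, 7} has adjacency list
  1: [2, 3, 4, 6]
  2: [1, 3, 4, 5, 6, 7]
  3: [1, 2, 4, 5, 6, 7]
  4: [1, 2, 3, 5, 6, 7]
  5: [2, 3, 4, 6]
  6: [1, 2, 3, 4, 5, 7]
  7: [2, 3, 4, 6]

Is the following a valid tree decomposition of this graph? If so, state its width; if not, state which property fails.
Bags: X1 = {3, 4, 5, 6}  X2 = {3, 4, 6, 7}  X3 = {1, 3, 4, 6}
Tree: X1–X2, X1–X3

No — vertex 2 appears in no bag.

A tree decomposition must satisfy three properties: every vertex lies in some bag; for every edge, both endpoints lie together in some bag; and for every vertex, the bags containing it form a connected subtree. Here vertex 2 appears in no bag, so the decomposition is invalid.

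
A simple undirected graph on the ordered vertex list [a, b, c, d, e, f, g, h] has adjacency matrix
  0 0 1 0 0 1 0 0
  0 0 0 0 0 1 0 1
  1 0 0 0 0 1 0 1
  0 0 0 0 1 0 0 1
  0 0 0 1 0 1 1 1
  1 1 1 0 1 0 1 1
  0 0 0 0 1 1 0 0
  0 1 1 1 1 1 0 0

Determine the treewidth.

2

A width-2 tree decomposition is:
Bags: B1 = {d, e, h}  B2 = {e, f, h}  B3 = {e, f, g}  B4 = {c, f, h}  B5 = {a, c, f}  B6 = {b, f, h}
Tree: B1–B2, B2–B3, B2–B4, B4–B5, B4–B6
The largest bag has 3 vertices, giving width 2; this decomposition certifies tw(G) ≤ 2. Conversely, {d, e, h} is a clique of size 3, and the vertices of any clique must share a bag in every tree decomposition; so some bag has ≥ 3 vertices and tw(G) ≥ 2. Combining the bounds, tw(G) = 2.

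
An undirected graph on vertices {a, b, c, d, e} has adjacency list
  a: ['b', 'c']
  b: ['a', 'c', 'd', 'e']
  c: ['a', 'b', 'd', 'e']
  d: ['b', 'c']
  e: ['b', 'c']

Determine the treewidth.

A width-2 tree decomposition is:
Bags: B1 = {b, c, d}  B2 = {a, b, c}  B3 = {b, c, e}
Tree: B1–B2, B1–B3
Every bag has size at most 3, so the width is 3 − 1 = 2 and tw(G) ≤ 2. On the other hand G contains the 3-clique {b, c, d}. A clique must lie in a single bag of any decomposition, so no decomposition can have width below 2. Hence tw(G) = 2 exactly.

2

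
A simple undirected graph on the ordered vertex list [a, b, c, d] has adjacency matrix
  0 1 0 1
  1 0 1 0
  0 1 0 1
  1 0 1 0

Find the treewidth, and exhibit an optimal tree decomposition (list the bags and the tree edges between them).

Treewidth 2.
Bags: B1 = {a, c, d}  B2 = {a, b, c}
Tree: B1–B2

The largest bag has 3 vertices, giving width 2; this decomposition certifies tw(G) ≤ 2. The edges c–d–a–b–c form a cycle, so G is not a tree and its treewidth is at least 2. The upper and lower bounds meet at 2, so that is the treewidth.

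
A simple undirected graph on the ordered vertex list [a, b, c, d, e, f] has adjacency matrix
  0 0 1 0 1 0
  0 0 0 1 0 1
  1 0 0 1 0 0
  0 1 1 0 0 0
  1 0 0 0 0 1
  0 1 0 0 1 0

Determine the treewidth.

2

A width-2 tree decomposition is:
Bags: B1 = {b, c, d}  B2 = {b, c, f}  B3 = {c, e, f}  B4 = {a, c, e}
Tree: B1–B2, B2–B3, B3–B4
Each bag holds 3 vertices, so the decomposition has width 2, which upper-bounds the treewidth. Since c–d–b–f–e–a–c is a cycle in G, G is not acyclic. Forests are exactly the graphs of treewidth ≤ 1, so tw(G) ≥ 2. Combining the bounds, tw(G) = 2.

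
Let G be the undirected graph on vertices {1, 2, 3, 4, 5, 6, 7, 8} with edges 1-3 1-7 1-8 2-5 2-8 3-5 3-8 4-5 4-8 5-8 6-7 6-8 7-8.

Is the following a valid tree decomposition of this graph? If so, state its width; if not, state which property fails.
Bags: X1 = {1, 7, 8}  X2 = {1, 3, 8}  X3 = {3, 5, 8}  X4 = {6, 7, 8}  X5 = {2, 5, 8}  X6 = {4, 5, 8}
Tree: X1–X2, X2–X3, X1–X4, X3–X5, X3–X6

Yes; width 2.

Vertex coverage: the bags together contain {1, 2, 3, 4, 5, 6, 7, 8}, the full vertex set. Edge coverage: each edge of G has both endpoints in at least one bag. Running intersection: for every vertex, the bags containing it form a connected subtree. All three properties hold, so this is a valid tree decomposition of width max|bag| − 1 = 2, and hence tw(G) ≤ 2.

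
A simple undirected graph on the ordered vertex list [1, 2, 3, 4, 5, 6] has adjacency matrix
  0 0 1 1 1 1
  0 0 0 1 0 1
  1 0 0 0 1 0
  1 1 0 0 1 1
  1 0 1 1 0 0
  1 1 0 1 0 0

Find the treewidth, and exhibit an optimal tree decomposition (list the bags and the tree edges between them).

Treewidth 2.
Bags: B1 = {2, 4, 6}  B2 = {1, 4, 6}  B3 = {1, 4, 5}  B4 = {1, 3, 5}
Tree: B1–B2, B2–B3, B3–B4

Each bag holds 3 vertices, so the decomposition has width 2, which upper-bounds the treewidth. Conversely, {1, 3, 5} is a clique of size 3, and the vertices of any clique must share a bag in every tree decomposition; so some bag has ≥ 3 vertices and tw(G) ≥ 2. Hence tw(G) = 2 exactly.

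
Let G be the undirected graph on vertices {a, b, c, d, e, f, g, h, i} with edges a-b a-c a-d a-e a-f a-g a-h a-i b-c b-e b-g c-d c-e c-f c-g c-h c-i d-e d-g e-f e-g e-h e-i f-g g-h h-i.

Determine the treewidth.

A width-4 tree decomposition is:
Bags: B1 = {a, c, e, g, h}  B2 = {a, c, e, h, i}  B3 = {a, c, d, e, g}  B4 = {a, c, e, f, g}  B5 = {a, b, c, e, g}
Tree: B1–B2, B1–B3, B1–B4, B1–B5
Every bag has size at most 5, so the width is 5 − 1 = 4 and tw(G) ≤ 4. On the other hand G contains the 5-clique {a, c, d, e, g}. A clique must lie in a single bag of any decomposition, so no decomposition can have width below 4. The upper and lower bounds meet at 4, so that is the treewidth.

4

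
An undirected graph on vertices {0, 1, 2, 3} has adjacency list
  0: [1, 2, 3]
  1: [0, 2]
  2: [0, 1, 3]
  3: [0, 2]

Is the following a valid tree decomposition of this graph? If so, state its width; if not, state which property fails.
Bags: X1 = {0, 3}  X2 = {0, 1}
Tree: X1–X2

A tree decomposition must satisfy three properties: every vertex lies in some bag; for every edge, both endpoints lie together in some bag; and for every vertex, the bags containing it form a connected subtree. Here vertex 2 appears in no bag, so the decomposition is invalid.

No — vertex 2 appears in no bag.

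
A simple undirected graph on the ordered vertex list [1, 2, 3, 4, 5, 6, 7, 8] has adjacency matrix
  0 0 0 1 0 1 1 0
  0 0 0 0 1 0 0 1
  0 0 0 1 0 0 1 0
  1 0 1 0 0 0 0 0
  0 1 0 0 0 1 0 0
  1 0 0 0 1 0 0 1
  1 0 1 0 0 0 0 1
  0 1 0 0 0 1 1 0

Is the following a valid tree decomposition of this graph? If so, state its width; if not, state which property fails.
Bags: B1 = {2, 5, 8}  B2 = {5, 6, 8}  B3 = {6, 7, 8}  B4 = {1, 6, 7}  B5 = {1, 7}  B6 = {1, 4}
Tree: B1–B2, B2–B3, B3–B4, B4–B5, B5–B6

No — vertex 3 appears in no bag.

A tree decomposition must satisfy three properties: every vertex lies in some bag; for every edge, both endpoints lie together in some bag; and for every vertex, the bags containing it form a connected subtree. Here vertex 3 appears in no bag, so the decomposition is invalid.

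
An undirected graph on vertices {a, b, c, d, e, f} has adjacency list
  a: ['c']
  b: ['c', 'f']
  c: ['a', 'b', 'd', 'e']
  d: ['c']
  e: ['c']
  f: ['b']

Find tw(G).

1

A width-1 tree decomposition is:
Bags: B1 = {c, d}  B2 = {c, e}  B3 = {a, c}  B4 = {b, c}  B5 = {b, f}
Tree: B1–B2, B2–B3, B2–B4, B4–B5
Every bag has size at most 2, so the width is 2 − 1 = 1 and tw(G) ≤ 1. G has an edge, so its treewidth is at least 1. Therefore the treewidth is 1.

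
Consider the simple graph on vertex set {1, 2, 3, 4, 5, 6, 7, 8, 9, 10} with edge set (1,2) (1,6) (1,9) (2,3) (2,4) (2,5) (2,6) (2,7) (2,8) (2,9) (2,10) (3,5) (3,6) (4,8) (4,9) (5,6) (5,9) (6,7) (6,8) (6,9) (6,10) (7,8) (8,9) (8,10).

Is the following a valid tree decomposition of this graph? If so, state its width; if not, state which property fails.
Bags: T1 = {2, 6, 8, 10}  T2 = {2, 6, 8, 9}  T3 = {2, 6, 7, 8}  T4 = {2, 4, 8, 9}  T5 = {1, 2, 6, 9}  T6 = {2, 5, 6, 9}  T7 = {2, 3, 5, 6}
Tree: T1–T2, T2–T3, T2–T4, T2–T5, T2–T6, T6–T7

Yes; width 3.

Every vertex of G appears in some bag (union = {1, 2, 3, 4, 5, 6, 7, 8, 9, 10}); every edge is covered by a bag; and for each vertex v the set of bags containing v is connected in the bag tree. The decomposition is therefore valid. The largest bag has 4 vertices, so the width is 3.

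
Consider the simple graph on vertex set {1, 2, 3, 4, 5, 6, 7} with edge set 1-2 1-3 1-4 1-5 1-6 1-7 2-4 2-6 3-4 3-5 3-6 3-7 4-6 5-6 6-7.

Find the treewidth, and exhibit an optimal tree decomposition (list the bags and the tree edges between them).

Treewidth 3.
Bags: B1 = {1, 3, 4, 6}  B2 = {1, 3, 5, 6}  B3 = {1, 3, 6, 7}  B4 = {1, 2, 4, 6}
Tree: B1–B2, B2–B3, B1–B4

Each bag holds 4 vertices, so the decomposition has width 3, which upper-bounds the treewidth. For the lower bound, the 4 vertices {1, 2, 4, 6} are pairwise adjacent, and any tree decomposition puts a clique entirely inside one bag — forcing width ≥ 3. Hence tw(G) = 3 exactly.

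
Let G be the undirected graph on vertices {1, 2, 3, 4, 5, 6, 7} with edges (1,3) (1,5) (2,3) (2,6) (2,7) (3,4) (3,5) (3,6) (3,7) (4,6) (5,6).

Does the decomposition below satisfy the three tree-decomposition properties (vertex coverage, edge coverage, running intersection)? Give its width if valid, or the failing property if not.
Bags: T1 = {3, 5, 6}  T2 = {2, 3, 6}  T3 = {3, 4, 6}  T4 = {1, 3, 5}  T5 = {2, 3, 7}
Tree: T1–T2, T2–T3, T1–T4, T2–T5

Every vertex of G appears in some bag (union = {1, 2, 3, 4, 5, 6, 7}); every edge is covered by a bag; and for each vertex v the set of bags containing v is connected in the bag tree. The decomposition is therefore valid. The largest bag has 3 vertices, so the width is 2.

Yes; width 2.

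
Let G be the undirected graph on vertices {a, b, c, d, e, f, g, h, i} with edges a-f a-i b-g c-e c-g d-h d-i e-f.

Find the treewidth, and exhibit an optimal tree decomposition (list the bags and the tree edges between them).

Treewidth 1.
Bags: B1 = {d, h}  B2 = {d, i}  B3 = {a, i}  B4 = {a, f}  B5 = {e, f}  B6 = {c, e}  B7 = {c, g}  B8 = {b, g}
Tree: B1–B2, B2–B3, B3–B4, B4–B5, B5–B6, B6–B7, B7–B8

Each bag holds 2 vertices, so the decomposition has width 1, which upper-bounds the treewidth. G has an edge, so its treewidth is at least 1. Therefore the treewidth is 1.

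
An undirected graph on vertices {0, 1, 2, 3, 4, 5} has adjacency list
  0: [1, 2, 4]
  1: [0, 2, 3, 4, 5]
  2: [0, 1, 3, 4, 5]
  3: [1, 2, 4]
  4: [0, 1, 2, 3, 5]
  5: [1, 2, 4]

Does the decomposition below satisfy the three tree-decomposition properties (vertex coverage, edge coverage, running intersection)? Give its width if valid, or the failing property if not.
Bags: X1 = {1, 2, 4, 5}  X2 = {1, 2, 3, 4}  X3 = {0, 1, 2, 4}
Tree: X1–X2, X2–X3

Every vertex of G appears in some bag (union = {0, 1, 2, 3, 4, 5}); every edge is covered by a bag; and for each vertex v the set of bags containing v is connected in the bag tree. The decomposition is therefore valid. The largest bag has 4 vertices, so the width is 3.

Yes; width 3.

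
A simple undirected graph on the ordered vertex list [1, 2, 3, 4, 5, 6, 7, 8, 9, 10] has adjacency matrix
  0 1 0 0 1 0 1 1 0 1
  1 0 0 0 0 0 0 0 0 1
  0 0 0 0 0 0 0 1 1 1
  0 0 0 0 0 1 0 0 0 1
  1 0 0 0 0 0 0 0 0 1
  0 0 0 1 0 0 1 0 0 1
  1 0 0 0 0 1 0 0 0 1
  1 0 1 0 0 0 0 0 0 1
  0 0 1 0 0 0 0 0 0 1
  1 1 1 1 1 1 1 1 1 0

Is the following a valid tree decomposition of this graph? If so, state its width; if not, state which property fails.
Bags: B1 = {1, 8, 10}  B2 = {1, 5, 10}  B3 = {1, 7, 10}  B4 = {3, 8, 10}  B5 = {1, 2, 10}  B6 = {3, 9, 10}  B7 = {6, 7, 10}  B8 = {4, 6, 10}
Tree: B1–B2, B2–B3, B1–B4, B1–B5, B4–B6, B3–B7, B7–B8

Yes; width 2.

Vertex coverage: the bags together contain {1, 2, 3, 4, 5, 6, 7, 8, 9, 10}, the full vertex set. Edge coverage: each edge of G has both endpoints in at least one bag. Running intersection: for every vertex, the bags containing it form a connected subtree. All three properties hold, so this is a valid tree decomposition of width max|bag| − 1 = 2, and hence tw(G) ≤ 2.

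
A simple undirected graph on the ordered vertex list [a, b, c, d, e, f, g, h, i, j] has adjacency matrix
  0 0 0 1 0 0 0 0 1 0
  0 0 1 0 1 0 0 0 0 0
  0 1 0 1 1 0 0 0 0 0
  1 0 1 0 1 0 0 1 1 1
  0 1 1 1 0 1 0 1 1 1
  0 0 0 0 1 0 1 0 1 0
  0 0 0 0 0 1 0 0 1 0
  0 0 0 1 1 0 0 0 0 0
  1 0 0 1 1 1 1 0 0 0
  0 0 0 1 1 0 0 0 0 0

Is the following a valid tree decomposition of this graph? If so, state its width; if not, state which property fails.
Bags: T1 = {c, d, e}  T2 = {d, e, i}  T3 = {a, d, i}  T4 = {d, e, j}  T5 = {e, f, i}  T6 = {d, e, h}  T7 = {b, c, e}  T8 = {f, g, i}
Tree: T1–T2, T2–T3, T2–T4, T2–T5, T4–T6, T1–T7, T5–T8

Yes; width 2.

Checking the three conditions: (i) the bags cover all of {a, b, c, d, e, f, g, h, i, j}; (ii) for each edge, some bag contains both endpoints; (iii) the bags containing any fixed vertex form a subtree. All hold, so the decomposition is valid with width 3 − 1 = 2.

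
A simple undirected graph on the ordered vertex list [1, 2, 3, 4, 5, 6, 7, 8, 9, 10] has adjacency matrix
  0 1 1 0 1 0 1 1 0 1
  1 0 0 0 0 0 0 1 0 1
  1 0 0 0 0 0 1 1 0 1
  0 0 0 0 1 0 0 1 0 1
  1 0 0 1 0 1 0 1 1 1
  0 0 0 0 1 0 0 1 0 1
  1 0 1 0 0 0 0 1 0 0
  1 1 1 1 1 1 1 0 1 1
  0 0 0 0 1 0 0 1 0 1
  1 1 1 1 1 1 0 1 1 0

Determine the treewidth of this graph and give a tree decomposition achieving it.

Every bag has size at most 4, so the width is 4 − 1 = 3 and tw(G) ≤ 3. Conversely, {1, 2, 8, 10} is a clique of size 4, and the vertices of any clique must share a bag in every tree decomposition; so some bag has ≥ 4 vertices and tw(G) ≥ 3. Therefore the treewidth is 3.

Treewidth 3.
One such decomposition:
Bags: B1 = {4, 5, 8, 10}  B2 = {1, 5, 8, 10}  B3 = {1, 3, 8, 10}  B4 = {1, 2, 8, 10}  B5 = {5, 8, 9, 10}  B6 = {1, 3, 7, 8}  B7 = {5, 6, 8, 10}
Tree: B1–B2, B2–B3, B3–B4, B1–B5, B3–B6, B5–B7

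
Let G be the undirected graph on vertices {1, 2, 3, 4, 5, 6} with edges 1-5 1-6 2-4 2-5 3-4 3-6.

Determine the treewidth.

2

A width-2 tree decomposition is:
Bags: B1 = {2, 3, 4}  B2 = {2, 3, 5}  B3 = {1, 3, 5}  B4 = {1, 3, 6}
Tree: B1–B2, B2–B3, B3–B4
Every bag has size at most 3, so the width is 3 − 1 = 2 and tw(G) ≤ 2. The edges 3–4–2–5–1–6–3 form a cycle, so G is not a tree and its treewidth is at least 2. Combining the bounds, tw(G) = 2.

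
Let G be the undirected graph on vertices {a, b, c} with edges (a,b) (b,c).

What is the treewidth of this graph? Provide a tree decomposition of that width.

Treewidth 1.
One such decomposition:
Bags: B1 = {a, b}  B2 = {b, c}
Tree: B1–B2

The largest bag has 2 vertices, giving width 1; this decomposition certifies tw(G) ≤ 1. G has an edge, so its treewidth is at least 1. The upper and lower bounds meet at 1, so that is the treewidth.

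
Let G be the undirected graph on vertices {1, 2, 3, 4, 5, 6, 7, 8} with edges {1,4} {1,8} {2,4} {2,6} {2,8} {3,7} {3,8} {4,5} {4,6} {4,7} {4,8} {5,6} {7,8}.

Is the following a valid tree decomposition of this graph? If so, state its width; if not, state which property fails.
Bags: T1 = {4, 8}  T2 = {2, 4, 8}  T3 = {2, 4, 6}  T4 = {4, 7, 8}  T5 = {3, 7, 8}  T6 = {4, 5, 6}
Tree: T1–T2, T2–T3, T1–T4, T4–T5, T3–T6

A tree decomposition must satisfy three properties: every vertex lies in some bag; for every edge, both endpoints lie together in some bag; and for every vertex, the bags containing it form a connected subtree. Here vertex 1 appears in no bag, so the decomposition is invalid.

No — vertex 1 appears in no bag.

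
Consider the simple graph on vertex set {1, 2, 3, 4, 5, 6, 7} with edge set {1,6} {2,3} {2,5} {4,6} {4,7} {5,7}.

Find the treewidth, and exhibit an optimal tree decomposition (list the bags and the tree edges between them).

The largest bag has 2 vertices, giving width 1; this decomposition certifies tw(G) ≤ 1. Any graph with an edge has treewidth ≥ 1, and G has the edge 3–2. Combining the bounds, tw(G) = 1.

Treewidth 1.
One optimal decomposition is:
Bags: B1 = {2, 3}  B2 = {2, 5}  B3 = {5, 7}  B4 = {4, 7}  B5 = {4, 6}  B6 = {1, 6}
Tree: B1–B2, B2–B3, B3–B4, B4–B5, B5–B6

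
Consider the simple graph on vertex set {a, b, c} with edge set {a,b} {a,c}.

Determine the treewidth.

A width-1 tree decomposition is:
Bags: B1 = {a, b}  B2 = {a, c}
Tree: B1–B2
Every bag has size at most 2, so the width is 2 − 1 = 1 and tw(G) ≤ 1. G has an edge, so its treewidth is at least 1. Combining the bounds, tw(G) = 1.

1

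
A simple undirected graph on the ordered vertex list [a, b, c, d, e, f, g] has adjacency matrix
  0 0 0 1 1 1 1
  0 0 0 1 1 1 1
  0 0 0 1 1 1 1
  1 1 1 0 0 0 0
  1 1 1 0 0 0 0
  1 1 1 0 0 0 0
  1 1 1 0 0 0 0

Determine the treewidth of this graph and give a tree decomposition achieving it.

Every bag has size at most 4, so the width is 4 − 1 = 3 and tw(G) ≤ 3. For the lower bound: the 4 vertex sets {a,g}, {c,e}, {b}, {d} are disjoint, each induces a connected subgraph, and every pair is joined by at least one edge of G. Contracting each set to a single vertex therefore yields K_{4} as a minor, and since treewidth is minor-monotone, tw(G) ≥ tw(K_{4}) = 3. Therefore the treewidth is 3.

Treewidth 3.
Bags: B1 = {a, b, c, g}  B2 = {a, b, c, e}  B3 = {a, b, c, d}  B4 = {a, b, c, f}
Tree: B1–B2, B2–B3, B3–B4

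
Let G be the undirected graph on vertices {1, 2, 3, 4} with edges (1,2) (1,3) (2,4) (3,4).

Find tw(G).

A width-2 tree decomposition is:
Bags: B1 = {1, 2, 4}  B2 = {1, 3, 4}
Tree: B1–B2
Every bag has size at most 3, so the width is 3 − 1 = 2 and tw(G) ≤ 2. For the lower bound, G contains the cycle 4–2–1–3–4, so G is not a forest; only forests have treewidth ≤ 1, hence tw(G) ≥ 2. Combining the bounds, tw(G) = 2.

2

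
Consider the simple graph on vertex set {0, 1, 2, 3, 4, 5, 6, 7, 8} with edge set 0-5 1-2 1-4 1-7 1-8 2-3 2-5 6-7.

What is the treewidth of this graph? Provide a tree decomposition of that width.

The largest bag has 2 vertices, giving width 1; this decomposition certifies tw(G) ≤ 1. Since G has at least one edge (e.g. 4–1), it is not an edgeless graph, so tw(G) ≥ 1. The upper and lower bounds meet at 1, so that is the treewidth.

Treewidth 1.
One such decomposition:
Bags: B1 = {1, 4}  B2 = {1, 2}  B3 = {1, 8}  B4 = {2, 5}  B5 = {0, 5}  B6 = {1, 7}  B7 = {6, 7}  B8 = {2, 3}
Tree: B1–B2, B2–B3, B2–B4, B4–B5, B3–B6, B6–B7, B4–B8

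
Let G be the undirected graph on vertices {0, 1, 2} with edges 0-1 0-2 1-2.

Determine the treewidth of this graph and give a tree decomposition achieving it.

With just one bag of size 3, the width is 3 − 1 = 2, so tw(G) ≤ 2. For the lower bound, the 3 vertices {0, 1, 2} are pairwise adjacent, and any tree decomposition puts a clique entirely inside one bag — forcing width ≥ 2. The upper and lower bounds meet at 2, so that is the treewidth.

Treewidth 2.
Bags: B1 = {0, 1, 2}
Tree: (single bag)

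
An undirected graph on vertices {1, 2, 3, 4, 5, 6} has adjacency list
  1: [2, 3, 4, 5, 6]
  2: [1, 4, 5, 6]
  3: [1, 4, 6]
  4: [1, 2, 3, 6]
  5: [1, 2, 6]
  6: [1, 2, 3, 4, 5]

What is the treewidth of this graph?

A width-3 tree decomposition is:
Bags: B1 = {1, 2, 5, 6}  B2 = {1, 2, 4, 6}  B3 = {1, 3, 4, 6}
Tree: B1–B2, B2–B3
Every bag has size at most 4, so the width is 4 − 1 = 3 and tw(G) ≤ 3. For the lower bound, the 4 vertices {1, 2, 4, 6} are pairwise adjacent, and any tree decomposition puts a clique entirely inside one bag — forcing width ≥ 3. Combining the bounds, tw(G) = 3.

3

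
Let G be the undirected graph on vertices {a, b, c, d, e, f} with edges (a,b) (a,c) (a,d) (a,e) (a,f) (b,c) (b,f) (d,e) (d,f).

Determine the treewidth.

A width-2 tree decomposition is:
Bags: B1 = {a, b, f}  B2 = {a, d, f}  B3 = {a, d, e}  B4 = {a, b, c}
Tree: B1–B2, B2–B3, B1–B4
The largest bag has 3 vertices, giving width 2; this decomposition certifies tw(G) ≤ 2. For the lower bound, the 3 vertices {a, d, e} are pairwise adjacent, and any tree decomposition puts a clique entirely inside one bag — forcing width ≥ 2. The upper and lower bounds meet at 2, so that is the treewidth.

2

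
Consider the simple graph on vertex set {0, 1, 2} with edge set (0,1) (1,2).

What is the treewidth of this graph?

1

A width-1 tree decomposition is:
Bags: B1 = {0, 1}  B2 = {1, 2}
Tree: B1–B2
The largest bag has 2 vertices, giving width 1; this decomposition certifies tw(G) ≤ 1. G has an edge, so its treewidth is at least 1. The upper and lower bounds meet at 1, so that is the treewidth.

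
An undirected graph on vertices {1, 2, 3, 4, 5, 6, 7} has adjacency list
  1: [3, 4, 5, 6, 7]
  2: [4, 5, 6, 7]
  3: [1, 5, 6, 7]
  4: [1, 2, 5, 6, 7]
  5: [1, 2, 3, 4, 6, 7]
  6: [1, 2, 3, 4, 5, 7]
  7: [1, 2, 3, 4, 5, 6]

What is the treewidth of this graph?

4

A width-4 tree decomposition is:
Bags: B1 = {2, 4, 5, 6, 7}  B2 = {1, 4, 5, 6, 7}  B3 = {1, 3, 5, 6, 7}
Tree: B1–B2, B2–B3
Every bag has size at most 5, so the width is 5 − 1 = 4 and tw(G) ≤ 4. For the lower bound, the 5 vertices {1, 3, 5, 6, 7} are pairwise adjacent, and any tree decomposition puts a clique entirely inside one bag — forcing width ≥ 4. Therefore the treewidth is 4.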